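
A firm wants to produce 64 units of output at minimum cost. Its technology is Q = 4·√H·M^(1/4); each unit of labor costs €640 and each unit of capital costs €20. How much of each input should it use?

H* = 16, M* = 256

Cost minimization requires the marginal rate of technical substitution to equal the input-price ratio: MP_H/MP_M = w/r.
Here MP_H/MP_M = (1/2)·(M/H)/(1/4) = 2·(M/H). Setting this equal to 640/20 = 32 gives M = 16H.
Substituting into Q = 64: 4·H^(1/2)·(16H)^(1/4) = 64.
Solving, H = 16 and M = 256.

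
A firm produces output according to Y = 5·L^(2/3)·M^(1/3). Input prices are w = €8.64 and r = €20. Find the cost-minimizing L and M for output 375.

L* = 125, M* = 27

Cost minimization requires the marginal rate of technical substitution to equal the input-price ratio: MP_L/MP_M = w/r.
Here MP_L/MP_M = (2/3)·(M/L)/(1/3) = 2·(M/L). Setting this equal to 8.64/20 = 0.432 gives M = 0.216L.
Substituting into Y = 375: 5·L^(2/3)·(0.216L)^(1/3) = 375.
Solving, L = 125 and M = 27.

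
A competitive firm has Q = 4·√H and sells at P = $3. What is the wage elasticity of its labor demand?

MP_H = (1/2)·4·H^(-1/2), so P·MP_H = w gives 6·H^(-1/2) = w.
Solving, H(w) = (6/w)^(2). This is a constant-elasticity form: H ∝ w^(−2), so ε = −2.

ε = -2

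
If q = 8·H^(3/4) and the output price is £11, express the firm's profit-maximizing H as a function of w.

MP_H = (3/4)·8·H^(-1/4) = 6·H^(-1/4).
Setting P·MP_H = w: 66·H^(-1/4) = w.
Solving for H: H^(-1/4) = w/66, so H = (66/w)^(4).

H(w) = (66/w)^(4)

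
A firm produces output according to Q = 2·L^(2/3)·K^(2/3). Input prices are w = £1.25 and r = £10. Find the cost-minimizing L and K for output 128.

L* = 64, K* = 8

Cost minimization requires the marginal rate of technical substitution to equal the input-price ratio: MP_L/MP_K = w/r.
Here MP_L/MP_K = (2/3)·(K/L)/(2/3) = (K/L). Setting this equal to 1.25/10 = 0.125 gives K = 0.125L.
Substituting into Q = 128: 2·L^(2/3)·(0.125L)^(2/3) = 128.
Solving, L = 64 and K = 8.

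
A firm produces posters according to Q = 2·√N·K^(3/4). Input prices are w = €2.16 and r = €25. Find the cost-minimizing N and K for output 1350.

Cost minimization requires the marginal rate of technical substitution to equal the input-price ratio: MP_N/MP_K = w/r.
Here MP_N/MP_K = (1/2)·(K/N)/(3/4) = (2/3)·(K/N). Setting this equal to 2.16/25 = 0.0864 gives K = 0.1296N.
Substituting into Q = 1350: 2·N^(1/2)·(0.1296N)^(3/4) = 1350.
Solving, N = 625 and K = 81.

N* = 625, K* = 81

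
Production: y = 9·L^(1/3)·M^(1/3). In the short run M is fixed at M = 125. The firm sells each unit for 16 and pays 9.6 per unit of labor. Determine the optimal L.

With M = 125, MP_L = (1/3)·9·L^(-2/3)·125^(1/3) = 15·L^(-2/3).
Profit maximization for a price taker requires P·MP_L = w: 16·15·L^(-2/3) = 9.6.
So L^(-2/3) = 0.04, which gives L = 125.

L* = 125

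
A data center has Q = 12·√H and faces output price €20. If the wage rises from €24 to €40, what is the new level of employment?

H* = 9

From P·MP_H = w with MP_H = 6·H^(-1/2), the labor demand is H(w) = (120/w)^(2).
At w = 24: H = 25. At w = 40: H = 9.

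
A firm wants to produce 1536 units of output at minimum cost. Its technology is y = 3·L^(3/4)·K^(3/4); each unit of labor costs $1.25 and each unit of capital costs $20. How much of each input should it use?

L* = 256, K* = 16

Cost minimization requires the marginal rate of technical substitution to equal the input-price ratio: MP_L/MP_K = w/r.
Here MP_L/MP_K = (3/4)·(K/L)/(3/4) = (K/L). Setting this equal to 1.25/20 = 0.0625 gives K = 0.0625L.
Substituting into y = 1536: 3·L^(3/4)·(0.0625L)^(3/4) = 1536.
Solving, L = 256 and K = 16.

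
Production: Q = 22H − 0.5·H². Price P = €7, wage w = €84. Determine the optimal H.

The marginal product of H is MP_H = 22 − H.
A price-taking firm hires until the value of the marginal product equals the wage: P·MP_H = w, so 7·(22 − H) = 84.
Then 22 − H = 12, giving H = 10.

H* = 10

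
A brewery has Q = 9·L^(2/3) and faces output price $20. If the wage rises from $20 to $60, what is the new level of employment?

From P·MP_L = w with MP_L = 6·L^(-1/3), the labor demand is L(w) = (120/w)^(3).
At w = 20: L = 216. At w = 60: L = 8.

L* = 8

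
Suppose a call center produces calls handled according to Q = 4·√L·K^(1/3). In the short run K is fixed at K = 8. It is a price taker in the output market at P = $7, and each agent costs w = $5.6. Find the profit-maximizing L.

With K = 8, MP_L = (1/2)·4·L^(-1/2)·8^(1/3) = 4·L^(-1/2).
Profit maximization for a price taker requires P·MP_L = w: 7·4·L^(-1/2) = 5.6.
So L^(-1/2) = 0.2, which gives L = 25.

L* = 25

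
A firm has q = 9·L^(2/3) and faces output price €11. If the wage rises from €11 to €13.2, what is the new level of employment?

From P·MP_L = w with MP_L = 6·L^(-1/3), the labor demand is L(w) = (66/w)^(3).
At w = 11: L = 216. At w = 13.2: L = 125.

L* = 125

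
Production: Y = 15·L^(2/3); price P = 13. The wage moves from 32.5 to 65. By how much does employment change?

ΔL = -56

From P·MP_L = w with MP_L = 10·L^(-1/3), the labor demand is L(w) = (130/w)^(3).
At w = 32.5: L = 64. At w = 65: L = 8.
ΔL = 8 − 64 = -56.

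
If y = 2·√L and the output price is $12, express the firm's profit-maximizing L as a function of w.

MP_L = (1/2)·2·L^(-1/2) = L^(-1/2).
Setting P·MP_L = w: 12·L^(-1/2) = w.
Solving for L: L^(-1/2) = w/12, so L = (12/w)^(2).

L(w) = 144/w²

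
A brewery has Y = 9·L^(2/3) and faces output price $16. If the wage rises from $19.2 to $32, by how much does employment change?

ΔL = -98

From P·MP_L = w with MP_L = 6·L^(-1/3), the labor demand is L(w) = (96/w)^(3).
At w = 19.2: L = 125. At w = 32: L = 27.
ΔL = 27 − 125 = -98.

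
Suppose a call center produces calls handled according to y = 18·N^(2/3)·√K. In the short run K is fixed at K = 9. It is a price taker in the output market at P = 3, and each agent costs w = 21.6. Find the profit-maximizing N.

N* = 125

With K = 9, MP_N = (2/3)·18·N^(-1/3)·9^(1/2) = 36·N^(-1/3).
Profit maximization for a price taker requires P·MP_N = w: 3·36·N^(-1/3) = 21.6.
So N^(-1/3) = 0.2, which gives N = 125.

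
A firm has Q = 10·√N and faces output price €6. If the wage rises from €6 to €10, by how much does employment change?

ΔN = -16

From P·MP_N = w with MP_N = 5·N^(-1/2), the labor demand is N(w) = (30/w)^(2).
At w = 6: N = 25. At w = 10: N = 9.
ΔN = 9 − 25 = -16.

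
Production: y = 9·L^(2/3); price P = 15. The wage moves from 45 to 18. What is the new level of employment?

From P·MP_L = w with MP_L = 6·L^(-1/3), the labor demand is L(w) = (90/w)^(3).
At w = 45: L = 8. At w = 18: L = 125.

L* = 125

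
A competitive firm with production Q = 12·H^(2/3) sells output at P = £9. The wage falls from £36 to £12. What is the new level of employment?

H* = 216

From P·MP_H = w with MP_H = 8·H^(-1/3), the labor demand is H(w) = (72/w)^(3).
At w = 36: H = 8. At w = 12: H = 216.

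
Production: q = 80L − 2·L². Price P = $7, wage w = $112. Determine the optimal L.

L* = 16

The marginal product of L is MP_L = 80 − 4L.
A price-taking firm hires until the value of the marginal product equals the wage: P·MP_L = w, so 7·(80 − 4L) = 112.
Then 80 − 4L = 16, giving L = 16.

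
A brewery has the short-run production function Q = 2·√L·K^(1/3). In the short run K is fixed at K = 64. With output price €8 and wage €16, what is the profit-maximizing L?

L* = 4

With K = 64, MP_L = (1/2)·2·L^(-1/2)·64^(1/3) = 4·L^(-1/2).
Profit maximization for a price taker requires P·MP_L = w: 8·4·L^(-1/2) = 16.
So L^(-1/2) = 0.5, which gives L = 4.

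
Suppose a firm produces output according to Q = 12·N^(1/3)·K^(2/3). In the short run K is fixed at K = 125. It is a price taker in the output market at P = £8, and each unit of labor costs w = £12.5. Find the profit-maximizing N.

N* = 512

With K = 125, MP_N = (1/3)·12·N^(-2/3)·125^(2/3) = 100·N^(-2/3).
Profit maximization for a price taker requires P·MP_N = w: 8·100·N^(-2/3) = 12.5.
So N^(-2/3) = 0.015625, which gives N = 512.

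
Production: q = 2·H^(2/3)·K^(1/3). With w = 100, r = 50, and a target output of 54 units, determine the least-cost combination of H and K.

Cost minimization requires the marginal rate of technical substitution to equal the input-price ratio: MP_H/MP_K = w/r.
Here MP_H/MP_K = (2/3)·(K/H)/(1/3) = 2·(K/H). Setting this equal to 100/50 = 2 gives K = H.
Substituting into q = 54: 2·H^(2/3)·(H)^(1/3) = 54.
Solving, H = 27 and K = 27.

H* = 27, K* = 27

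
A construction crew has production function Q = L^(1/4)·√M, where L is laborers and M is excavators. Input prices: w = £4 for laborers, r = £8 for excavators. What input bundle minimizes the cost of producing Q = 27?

Cost minimization requires the marginal rate of technical substitution to equal the input-price ratio: MP_L/MP_M = w/r.
Here MP_L/MP_M = (1/4)·(M/L)/(1/2) = 0.5·(M/L). Setting this equal to 4/8 = 0.5 gives M = L.
Substituting into Q = 27: L^(1/4)·(L)^(1/2) = 27.
Solving, L = 81 and M = 81.

L* = 81, M* = 81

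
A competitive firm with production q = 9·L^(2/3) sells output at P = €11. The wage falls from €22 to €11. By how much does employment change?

From P·MP_L = w with MP_L = 6·L^(-1/3), the labor demand is L(w) = (66/w)^(3).
At w = 22: L = 27. At w = 11: L = 216.
ΔL = 216 − 27 = 189.

ΔL = 189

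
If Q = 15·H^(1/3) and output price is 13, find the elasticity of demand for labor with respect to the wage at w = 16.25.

ε = -1.5

MP_H = (1/3)·15·H^(-2/3), so P·MP_H = w gives 65·H^(-2/3) = w.
Solving, H(w) = (65/w)^(3/2). This is a constant-elasticity form: H ∝ w^(−3/2), so ε = −3/2.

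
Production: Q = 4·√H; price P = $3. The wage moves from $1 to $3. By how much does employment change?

ΔH = -32

From P·MP_H = w with MP_H = 2·H^(-1/2), the labor demand is H(w) = (6/w)^(2).
At w = 1: H = 36. At w = 3: H = 4.
ΔH = 4 − 36 = -32.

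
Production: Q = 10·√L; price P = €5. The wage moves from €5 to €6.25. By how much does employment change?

ΔL = -9

From P·MP_L = w with MP_L = 5·L^(-1/2), the labor demand is L(w) = (25/w)^(2).
At w = 5: L = 25. At w = 6.25: L = 16.
ΔL = 16 − 25 = -9.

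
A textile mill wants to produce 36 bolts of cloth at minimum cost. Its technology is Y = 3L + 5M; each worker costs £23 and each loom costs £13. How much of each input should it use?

L* = 0, M* = 7.2

The inputs are perfect substitutes, so the firm uses whichever has the lower cost per unit of output.
Cost per unit of output via L is w/3 = 23/3; via M it is r/5 = 2.6. M is cheaper.
Producing Y = 36 with M alone: L = 0, M = 7.2.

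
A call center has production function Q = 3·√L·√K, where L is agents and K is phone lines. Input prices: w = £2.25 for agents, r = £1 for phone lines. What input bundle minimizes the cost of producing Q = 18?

Cost minimization requires the marginal rate of technical substitution to equal the input-price ratio: MP_L/MP_K = w/r.
Here MP_L/MP_K = (1/2)·(K/L)/(1/2) = (K/L). Setting this equal to 2.25/1 = 2.25 gives K = 2.25L.
Substituting into Q = 18: 3·L^(1/2)·(2.25L)^(1/2) = 18.
Solving, L = 4 and K = 9.

L* = 4, K* = 9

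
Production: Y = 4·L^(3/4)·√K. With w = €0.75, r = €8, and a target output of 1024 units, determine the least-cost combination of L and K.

Cost minimization requires the marginal rate of technical substitution to equal the input-price ratio: MP_L/MP_K = w/r.
Here MP_L/MP_K = (3/4)·(K/L)/(1/2) = 1.5·(K/L). Setting this equal to 0.75/8 = 0.09375 gives K = 0.0625L.
Substituting into Y = 1024: 4·L^(3/4)·(0.0625L)^(1/2) = 1024.
Solving, L = 256 and K = 16.

L* = 256, K* = 16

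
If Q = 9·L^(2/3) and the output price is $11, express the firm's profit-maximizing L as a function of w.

L(w) = 287496/w³

MP_L = (2/3)·9·L^(-1/3) = 6·L^(-1/3).
Setting P·MP_L = w: 66·L^(-1/3) = w.
Solving for L: L^(-1/3) = w/66, so L = (66/w)^(3).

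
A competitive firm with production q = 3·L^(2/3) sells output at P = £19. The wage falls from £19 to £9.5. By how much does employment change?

ΔL = 56

From P·MP_L = w with MP_L = 2·L^(-1/3), the labor demand is L(w) = (38/w)^(3).
At w = 19: L = 8. At w = 9.5: L = 64.
ΔL = 64 − 8 = 56.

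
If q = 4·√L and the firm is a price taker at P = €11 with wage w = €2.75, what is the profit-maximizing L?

MP_L = (1/2)·4·L^(-1/2) = 2·L^(-1/2).
Profit maximization for a price taker requires P·MP_L = w: 11·2·L^(-1/2) = 2.75.
So L^(-1/2) = 0.125, which gives L = 64.

L* = 64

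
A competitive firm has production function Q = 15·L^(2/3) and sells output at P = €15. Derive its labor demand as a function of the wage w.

L(w) = 3375000/w³

MP_L = (2/3)·15·L^(-1/3) = 10·L^(-1/3).
Setting P·MP_L = w: 150·L^(-1/3) = w.
Solving for L: L^(-1/3) = w/150, so L = (150/w)^(3).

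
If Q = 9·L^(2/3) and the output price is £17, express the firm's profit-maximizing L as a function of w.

MP_L = (2/3)·9·L^(-1/3) = 6·L^(-1/3).
Setting P·MP_L = w: 102·L^(-1/3) = w.
Solving for L: L^(-1/3) = w/102, so L = (102/w)^(3).

L(w) = 1061208/w³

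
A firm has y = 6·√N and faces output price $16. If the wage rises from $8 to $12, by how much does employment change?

ΔN = -20

From P·MP_N = w with MP_N = 3·N^(-1/2), the labor demand is N(w) = (48/w)^(2).
At w = 8: N = 36. At w = 12: N = 16.
ΔN = 16 − 36 = -20.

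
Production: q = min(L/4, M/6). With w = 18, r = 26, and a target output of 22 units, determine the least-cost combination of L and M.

With a fixed-proportions technology, the cost-minimizing bundle uses no slack in either input: L/4 = M/6 = q.
So L = 4·22 = 88 and M = 6·22 = 132.

L* = 88, M* = 132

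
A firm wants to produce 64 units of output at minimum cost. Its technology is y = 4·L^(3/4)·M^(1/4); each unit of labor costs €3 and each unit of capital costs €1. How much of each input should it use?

Cost minimization requires the marginal rate of technical substitution to equal the input-price ratio: MP_L/MP_M = w/r.
Here MP_L/MP_M = (3/4)·(M/L)/(1/4) = 3·(M/L). Setting this equal to 3/1 = 3 gives M = L.
Substituting into y = 64: 4·L^(3/4)·(L)^(1/4) = 64.
Solving, L = 16 and M = 16.

L* = 16, M* = 16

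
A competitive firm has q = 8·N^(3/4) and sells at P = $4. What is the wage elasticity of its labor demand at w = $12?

ε = -4

MP_N = (3/4)·8·N^(-1/4), so P·MP_N = w gives 24·N^(-1/4) = w.
Solving, N(w) = (24/w)^(4). This is a constant-elasticity form: N ∝ w^(−4), so ε = −4.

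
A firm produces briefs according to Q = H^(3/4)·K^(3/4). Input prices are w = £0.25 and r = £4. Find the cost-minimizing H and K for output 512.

H* = 256, K* = 16

Cost minimization requires the marginal rate of technical substitution to equal the input-price ratio: MP_H/MP_K = w/r.
Here MP_H/MP_K = (3/4)·(K/H)/(3/4) = (K/H). Setting this equal to 0.25/4 = 0.0625 gives K = 0.0625H.
Substituting into Q = 512: H^(3/4)·(0.0625H)^(3/4) = 512.
Solving, H = 256 and K = 16.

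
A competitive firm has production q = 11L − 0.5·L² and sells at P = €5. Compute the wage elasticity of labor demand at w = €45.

From P·MP_L = w with MP_L = 11 − L, labor demand is L(w) = 11 − w/5.
dL/dw = −1/(5) = -0.2.
At w = 45, L = 2, so ε = (dL/dw)·(w/L) = (-0.2)·(45/2) = -4.5.

ε = -4.5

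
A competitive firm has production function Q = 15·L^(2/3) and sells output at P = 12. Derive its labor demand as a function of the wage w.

MP_L = (2/3)·15·L^(-1/3) = 10·L^(-1/3).
Setting P·MP_L = w: 120·L^(-1/3) = w.
Solving for L: L^(-1/3) = w/120, so L = (120/w)^(3).

L(w) = 1728000/w³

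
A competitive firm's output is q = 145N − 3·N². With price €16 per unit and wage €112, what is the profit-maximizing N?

N* = 23

The marginal product of N is MP_N = 145 − 6N.
A price-taking firm hires until the value of the marginal product equals the wage: P·MP_N = w, so 16·(145 − 6N) = 112.
Then 145 − 6N = 7, giving N = 23.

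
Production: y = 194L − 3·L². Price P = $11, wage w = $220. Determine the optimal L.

The marginal product of L is MP_L = 194 − 6L.
A price-taking firm hires until the value of the marginal product equals the wage: P·MP_L = w, so 11·(194 − 6L) = 220.
Then 194 − 6L = 20, giving L = 29.

L* = 29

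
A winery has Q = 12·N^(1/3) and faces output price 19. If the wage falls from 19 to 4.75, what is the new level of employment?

From P·MP_N = w with MP_N = 4·N^(-2/3), the labor demand is N(w) = (76/w)^(3/2).
At w = 19: N = 8. At w = 4.75: N = 64.

N* = 64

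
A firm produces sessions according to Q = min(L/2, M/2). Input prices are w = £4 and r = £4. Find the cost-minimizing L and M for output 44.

With a fixed-proportions technology, the cost-minimizing bundle uses no slack in either input: L/2 = M/2 = Q.
So L = 2·44 = 88 and M = 2·44 = 88.

L* = 88, M* = 88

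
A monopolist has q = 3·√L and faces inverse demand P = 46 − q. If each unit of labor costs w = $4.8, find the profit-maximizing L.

Marginal revenue from the inverse demand is MR = 46 − 2q.
The marginal product is MP_L = 1.5·L^(-1/2).
A monopolist hires until marginal revenue product equals the wage: MR·MP_L = w.
At L, q = 3·√L. Substituting and solving: (46 − 6·√L)·1.5·L^(-1/2) = 4.8 gives L = 25.

L* = 25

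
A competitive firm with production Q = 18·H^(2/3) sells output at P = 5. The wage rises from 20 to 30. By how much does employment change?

ΔH = -19

From P·MP_H = w with MP_H = 12·H^(-1/3), the labor demand is H(w) = (60/w)^(3).
At w = 20: H = 27. At w = 30: H = 8.
ΔH = 8 − 27 = -19.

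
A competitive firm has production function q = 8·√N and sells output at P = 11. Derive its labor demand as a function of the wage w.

MP_N = (1/2)·8·N^(-1/2) = 4·N^(-1/2).
Setting P·MP_N = w: 44·N^(-1/2) = w.
Solving for N: N^(-1/2) = w/44, so N = (44/w)^(2).

N(w) = 1936/w²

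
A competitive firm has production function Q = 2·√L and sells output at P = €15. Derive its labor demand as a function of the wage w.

MP_L = (1/2)·2·L^(-1/2) = L^(-1/2).
Setting P·MP_L = w: 15·L^(-1/2) = w.
Solving for L: L^(-1/2) = w/15, so L = (15/w)^(2).

L(w) = 225/w²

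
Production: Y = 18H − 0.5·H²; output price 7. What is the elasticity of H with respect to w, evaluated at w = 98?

From P·MP_H = w with MP_H = 18 − H, labor demand is H(w) = 18 − w/7.
dH/dw = −1/(7) = -1/7.
At w = 98, H = 4, so ε = (dH/dw)·(w/H) = (-1/7)·(98/4) = -3.5.

ε = -3.5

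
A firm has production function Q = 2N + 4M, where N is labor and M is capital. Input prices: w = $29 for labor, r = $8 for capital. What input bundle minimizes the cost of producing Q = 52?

N* = 0, M* = 13

The inputs are perfect substitutes, so the firm uses whichever has the lower cost per unit of output.
Cost per unit of output via N is w/2 = 14.5; via M it is r/4 = 2. M is cheaper.
Producing Q = 52 with M alone: N = 0, M = 13.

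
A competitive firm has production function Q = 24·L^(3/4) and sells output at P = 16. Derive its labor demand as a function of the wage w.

L(w) = (288/w)^(4)

MP_L = (3/4)·24·L^(-1/4) = 18·L^(-1/4).
Setting P·MP_L = w: 288·L^(-1/4) = w.
Solving for L: L^(-1/4) = w/288, so L = (288/w)^(4).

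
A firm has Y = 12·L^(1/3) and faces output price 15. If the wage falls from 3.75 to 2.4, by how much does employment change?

From P·MP_L = w with MP_L = 4·L^(-2/3), the labor demand is L(w) = (60/w)^(3/2).
At w = 3.75: L = 64. At w = 2.4: L = 125.
ΔL = 125 − 64 = 61.

ΔL = 61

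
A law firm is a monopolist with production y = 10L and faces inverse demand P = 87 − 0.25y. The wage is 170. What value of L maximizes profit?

Marginal revenue from the inverse demand is MR = 87 − 0.5y.
The marginal product is MP_L = 10.
A monopolist hires until marginal revenue product equals the wage: MR·MP_L = w.
(87 − 5L)·10 = 170, so L = 14.

L* = 14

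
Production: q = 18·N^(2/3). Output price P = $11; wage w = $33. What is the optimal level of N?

N* = 64

MP_N = (2/3)·18·N^(-1/3) = 12·N^(-1/3).
Profit maximization for a price taker requires P·MP_N = w: 11·12·N^(-1/3) = 33.
So N^(-1/3) = 0.25, which gives N = 64.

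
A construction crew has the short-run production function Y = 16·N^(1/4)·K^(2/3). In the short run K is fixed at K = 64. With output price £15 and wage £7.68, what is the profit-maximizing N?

With K = 64, MP_N = (1/4)·16·N^(-3/4)·64^(2/3) = 64·N^(-3/4).
Profit maximization for a price taker requires P·MP_N = w: 15·64·N^(-3/4) = 7.68.
So N^(-3/4) = 0.008, which gives N = 625.

N* = 625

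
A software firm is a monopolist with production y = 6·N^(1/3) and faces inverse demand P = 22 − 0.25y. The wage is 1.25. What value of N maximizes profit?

N* = 64

Marginal revenue from the inverse demand is MR = 22 − 0.5y.
The marginal product is MP_N = 2·N^(-2/3).
A monopolist hires until marginal revenue product equals the wage: MR·MP_N = w.
At N, y = 6·N^(1/3). Substituting and solving: (22 − 3·N^(1/3))·2·N^(-2/3) = 1.25 gives N = 64.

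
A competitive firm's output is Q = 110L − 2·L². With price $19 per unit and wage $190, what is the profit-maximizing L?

L* = 25

The marginal product of L is MP_L = 110 − 4L.
A price-taking firm hires until the value of the marginal product equals the wage: P·MP_L = w, so 19·(110 − 4L) = 190.
Then 110 − 4L = 10, giving L = 25.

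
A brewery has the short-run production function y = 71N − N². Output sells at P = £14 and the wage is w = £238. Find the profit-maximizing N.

N* = 27

The marginal product of N is MP_N = 71 − 2N.
A price-taking firm hires until the value of the marginal product equals the wage: P·MP_N = w, so 14·(71 − 2N) = 238.
Then 71 − 2N = 17, giving N = 27.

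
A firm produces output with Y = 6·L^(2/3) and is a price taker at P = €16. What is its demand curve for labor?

L(w) = 262144/w³

MP_L = (2/3)·6·L^(-1/3) = 4·L^(-1/3).
Setting P·MP_L = w: 64·L^(-1/3) = w.
Solving for L: L^(-1/3) = w/64, so L = (64/w)^(3).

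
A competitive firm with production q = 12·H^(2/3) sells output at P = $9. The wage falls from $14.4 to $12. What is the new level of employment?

From P·MP_H = w with MP_H = 8·H^(-1/3), the labor demand is H(w) = (72/w)^(3).
At w = 14.4: H = 125. At w = 12: H = 216.

H* = 216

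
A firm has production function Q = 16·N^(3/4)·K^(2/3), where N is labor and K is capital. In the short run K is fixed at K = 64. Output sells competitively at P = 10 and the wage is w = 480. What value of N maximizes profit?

N* = 256

With K = 64, MP_N = (3/4)·16·N^(-1/4)·64^(2/3) = 192·N^(-1/4).
Profit maximization for a price taker requires P·MP_N = w: 10·192·N^(-1/4) = 480.
So N^(-1/4) = 0.25, which gives N = 256.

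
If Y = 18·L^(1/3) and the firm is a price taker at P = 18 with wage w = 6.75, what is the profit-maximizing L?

MP_L = (1/3)·18·L^(-2/3) = 6·L^(-2/3).
Profit maximization for a price taker requires P·MP_L = w: 18·6·L^(-2/3) = 6.75.
So L^(-2/3) = 0.0625, which gives L = 64.

L* = 64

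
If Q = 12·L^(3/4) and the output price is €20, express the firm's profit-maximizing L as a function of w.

L(w) = (180/w)^(4)

MP_L = (3/4)·12·L^(-1/4) = 9·L^(-1/4).
Setting P·MP_L = w: 180·L^(-1/4) = w.
Solving for L: L^(-1/4) = w/180, so L = (180/w)^(4).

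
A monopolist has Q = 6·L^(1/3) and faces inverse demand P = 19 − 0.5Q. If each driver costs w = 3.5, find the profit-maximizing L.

Marginal revenue from the inverse demand is MR = 19 − Q.
The marginal product is MP_L = 2·L^(-2/3).
A monopolist hires until marginal revenue product equals the wage: MR·MP_L = w.
At L, Q = 6·L^(1/3). Substituting and solving: (19 − 6·L^(1/3))·2·L^(-2/3) = 3.5 gives L = 8.

L* = 8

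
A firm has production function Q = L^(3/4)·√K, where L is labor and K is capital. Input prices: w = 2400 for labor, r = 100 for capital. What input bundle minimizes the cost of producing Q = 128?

L* = 16, K* = 256

Cost minimization requires the marginal rate of technical substitution to equal the input-price ratio: MP_L/MP_K = w/r.
Here MP_L/MP_K = (3/4)·(K/L)/(1/2) = 1.5·(K/L). Setting this equal to 2400/100 = 24 gives K = 16L.
Substituting into Q = 128: L^(3/4)·(16L)^(1/2) = 128.
Solving, L = 16 and K = 256.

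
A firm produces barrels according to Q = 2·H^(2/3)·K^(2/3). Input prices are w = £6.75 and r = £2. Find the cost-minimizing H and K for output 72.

Cost minimization requires the marginal rate of technical substitution to equal the input-price ratio: MP_H/MP_K = w/r.
Here MP_H/MP_K = (2/3)·(K/H)/(2/3) = (K/H). Setting this equal to 6.75/2 = 3.375 gives K = 3.375H.
Substituting into Q = 72: 2·H^(2/3)·(3.375H)^(2/3) = 72.
Solving, H = 8 and K = 27.

H* = 8, K* = 27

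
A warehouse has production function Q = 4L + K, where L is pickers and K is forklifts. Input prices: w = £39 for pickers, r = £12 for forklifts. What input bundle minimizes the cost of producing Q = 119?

L* = 29.75, K* = 0

The inputs are perfect substitutes, so the firm uses whichever has the lower cost per unit of output.
Cost per unit of output via L is 9.75; via K it is 12. L is cheaper.
Producing Q = 119 with L alone: L = 29.75, K = 0.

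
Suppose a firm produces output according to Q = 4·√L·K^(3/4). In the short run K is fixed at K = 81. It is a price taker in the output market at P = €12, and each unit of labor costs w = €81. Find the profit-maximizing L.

L* = 64

With K = 81, MP_L = (1/2)·4·L^(-1/2)·81^(3/4) = 54·L^(-1/2).
Profit maximization for a price taker requires P·MP_L = w: 12·54·L^(-1/2) = 81.
So L^(-1/2) = 0.125, which gives L = 64.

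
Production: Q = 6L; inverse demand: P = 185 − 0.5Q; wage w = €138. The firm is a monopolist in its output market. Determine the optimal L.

L* = 27

Marginal revenue from the inverse demand is MR = 185 − Q.
The marginal product is MP_L = 6.
A monopolist hires until marginal revenue product equals the wage: MR·MP_L = w.
(185 − 6L)·6 = 138, so L = 27.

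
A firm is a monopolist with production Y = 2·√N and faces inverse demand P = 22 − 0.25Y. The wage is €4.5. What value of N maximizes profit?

N* = 16

Marginal revenue from the inverse demand is MR = 22 − 0.5Y.
The marginal product is MP_N = N^(-1/2).
A monopolist hires until marginal revenue product equals the wage: MR·MP_N = w.
At N, Y = 2·√N. Substituting and solving: (22 − √N)·N^(-1/2) = 4.5 gives N = 16.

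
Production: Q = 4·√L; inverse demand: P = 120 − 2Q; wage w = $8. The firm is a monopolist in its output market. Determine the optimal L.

Marginal revenue from the inverse demand is MR = 120 − 4Q.
The marginal product is MP_L = 2·L^(-1/2).
A monopolist hires until marginal revenue product equals the wage: MR·MP_L = w.
At L, Q = 4·√L. Substituting and solving: (120 − 16·√L)·2·L^(-1/2) = 8 gives L = 36.

L* = 36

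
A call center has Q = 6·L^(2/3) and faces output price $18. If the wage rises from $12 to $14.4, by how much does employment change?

From P·MP_L = w with MP_L = 4·L^(-1/3), the labor demand is L(w) = (72/w)^(3).
At w = 12: L = 216. At w = 14.4: L = 125.
ΔL = 125 − 216 = -91.

ΔL = -91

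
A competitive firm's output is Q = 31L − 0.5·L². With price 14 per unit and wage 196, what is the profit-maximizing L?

L* = 17

The marginal product of L is MP_L = 31 − L.
A price-taking firm hires until the value of the marginal product equals the wage: P·MP_L = w, so 14·(31 − L) = 196.
Then 31 − L = 14, giving L = 17.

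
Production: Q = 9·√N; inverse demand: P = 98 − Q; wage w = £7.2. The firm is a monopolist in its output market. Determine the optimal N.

Marginal revenue from the inverse demand is MR = 98 − 2Q.
The marginal product is MP_N = 4.5·N^(-1/2).
A monopolist hires until marginal revenue product equals the wage: MR·MP_N = w.
At N, Q = 9·√N. Substituting and solving: (98 − 18·√N)·4.5·N^(-1/2) = 7.2 gives N = 25.

N* = 25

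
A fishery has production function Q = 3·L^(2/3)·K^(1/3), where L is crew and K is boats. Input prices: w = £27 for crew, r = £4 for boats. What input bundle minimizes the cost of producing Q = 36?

Cost minimization requires the marginal rate of technical substitution to equal the input-price ratio: MP_L/MP_K = w/r.
Here MP_L/MP_K = (2/3)·(K/L)/(1/3) = 2·(K/L). Setting this equal to 27/4 = 6.75 gives K = 3.375L.
Substituting into Q = 36: 3·L^(2/3)·(3.375L)^(1/3) = 36.
Solving, L = 8 and K = 27.

L* = 8, K* = 27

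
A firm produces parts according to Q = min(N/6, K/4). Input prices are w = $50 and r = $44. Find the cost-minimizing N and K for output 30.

N* = 180, K* = 120

With a fixed-proportions technology, the cost-minimizing bundle uses no slack in either input: N/6 = K/4 = Q.
So N = 6·30 = 180 and K = 4·30 = 120.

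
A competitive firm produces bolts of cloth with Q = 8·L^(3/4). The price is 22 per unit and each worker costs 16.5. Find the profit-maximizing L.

L* = 4096

MP_L = (3/4)·8·L^(-1/4) = 6·L^(-1/4).
Profit maximization for a price taker requires P·MP_L = w: 22·6·L^(-1/4) = 16.5.
So L^(-1/4) = 0.125, which gives L = 4096.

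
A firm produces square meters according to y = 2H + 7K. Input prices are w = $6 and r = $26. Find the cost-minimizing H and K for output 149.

The inputs are perfect substitutes, so the firm uses whichever has the lower cost per unit of output.
Cost per unit of output via H is w/2 = 3; via K it is r/7 = 26/7. H is cheaper.
Producing y = 149 with H alone: H = 74.5, K = 0.

H* = 74.5, K* = 0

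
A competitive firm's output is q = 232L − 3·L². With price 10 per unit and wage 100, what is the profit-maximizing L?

The marginal product of L is MP_L = 232 − 6L.
A price-taking firm hires until the value of the marginal product equals the wage: P·MP_L = w, so 10·(232 − 6L) = 100.
Then 232 − 6L = 10, giving L = 37.

L* = 37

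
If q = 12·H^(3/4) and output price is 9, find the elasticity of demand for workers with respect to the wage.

MP_H = (3/4)·12·H^(-1/4), so P·MP_H = w gives 81·H^(-1/4) = w.
Solving, H(w) = (81/w)^(4). This is a constant-elasticity form: H ∝ w^(−4), so ε = −4.

ε = -4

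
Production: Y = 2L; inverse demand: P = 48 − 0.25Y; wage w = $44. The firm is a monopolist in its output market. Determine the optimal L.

Marginal revenue from the inverse demand is MR = 48 − 0.5Y.
The marginal product is MP_L = 2.
A monopolist hires until marginal revenue product equals the wage: MR·MP_L = w.
(48 − L)·2 = 44, so L = 26.

L* = 26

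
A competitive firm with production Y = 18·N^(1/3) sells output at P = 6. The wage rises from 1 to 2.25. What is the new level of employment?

N* = 64

From P·MP_N = w with MP_N = 6·N^(-2/3), the labor demand is N(w) = (36/w)^(3/2).
At w = 1: N = 216. At w = 2.25: N = 64.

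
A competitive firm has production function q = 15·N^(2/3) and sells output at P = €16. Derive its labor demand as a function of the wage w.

N(w) = 4096000/w³

MP_N = (2/3)·15·N^(-1/3) = 10·N^(-1/3).
Setting P·MP_N = w: 160·N^(-1/3) = w.
Solving for N: N^(-1/3) = w/160, so N = (160/w)^(3).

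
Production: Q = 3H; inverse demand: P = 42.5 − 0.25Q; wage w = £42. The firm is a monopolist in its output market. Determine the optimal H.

Marginal revenue from the inverse demand is MR = 42.5 − 0.5Q.
The marginal product is MP_H = 3.
A monopolist hires until marginal revenue product equals the wage: MR·MP_H = w.
(42.5 − 1.5H)·3 = 42, so H = 19.

H* = 19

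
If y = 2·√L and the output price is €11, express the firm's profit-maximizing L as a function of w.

L(w) = 121/w²

MP_L = (1/2)·2·L^(-1/2) = L^(-1/2).
Setting P·MP_L = w: 11·L^(-1/2) = w.
Solving for L: L^(-1/2) = w/11, so L = (11/w)^(2).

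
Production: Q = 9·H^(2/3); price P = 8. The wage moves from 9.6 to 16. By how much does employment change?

From P·MP_H = w with MP_H = 6·H^(-1/3), the labor demand is H(w) = (48/w)^(3).
At w = 9.6: H = 125. At w = 16: H = 27.
ΔH = 27 − 125 = -98.

ΔH = -98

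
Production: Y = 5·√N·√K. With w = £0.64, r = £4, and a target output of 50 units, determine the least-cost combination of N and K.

N* = 25, K* = 4

Cost minimization requires the marginal rate of technical substitution to equal the input-price ratio: MP_N/MP_K = w/r.
Here MP_N/MP_K = (1/2)·(K/N)/(1/2) = (K/N). Setting this equal to 0.64/4 = 0.16 gives K = 0.16N.
Substituting into Y = 50: 5·N^(1/2)·(0.16N)^(1/2) = 50.
Solving, N = 25 and K = 4.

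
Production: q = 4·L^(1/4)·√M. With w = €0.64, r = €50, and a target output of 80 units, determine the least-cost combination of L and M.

Cost minimization requires the marginal rate of technical substitution to equal the input-price ratio: MP_L/MP_M = w/r.
Here MP_L/MP_M = (1/4)·(M/L)/(1/2) = 0.5·(M/L). Setting this equal to 0.64/50 = 0.0128 gives M = 0.0256L.
Substituting into q = 80: 4·L^(1/4)·(0.0256L)^(1/2) = 80.
Solving, L = 625 and M = 16.

L* = 625, M* = 16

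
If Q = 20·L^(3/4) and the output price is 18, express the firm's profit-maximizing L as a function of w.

L(w) = (270/w)^(4)

MP_L = (3/4)·20·L^(-1/4) = 15·L^(-1/4).
Setting P·MP_L = w: 270·L^(-1/4) = w.
Solving for L: L^(-1/4) = w/270, so L = (270/w)^(4).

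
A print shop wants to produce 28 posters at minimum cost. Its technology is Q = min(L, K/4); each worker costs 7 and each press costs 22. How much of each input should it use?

With a fixed-proportions technology, the cost-minimizing bundle uses no slack in either input: L = K/4 = Q.
So L = 28 and K = 4·28 = 112.

L* = 28, K* = 112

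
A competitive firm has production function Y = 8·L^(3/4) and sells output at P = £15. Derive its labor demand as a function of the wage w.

MP_L = (3/4)·8·L^(-1/4) = 6·L^(-1/4).
Setting P·MP_L = w: 90·L^(-1/4) = w.
Solving for L: L^(-1/4) = w/90, so L = (90/w)^(4).

L(w) = (90/w)^(4)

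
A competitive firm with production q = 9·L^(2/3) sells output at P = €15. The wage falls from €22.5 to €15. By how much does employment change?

From P·MP_L = w with MP_L = 6·L^(-1/3), the labor demand is L(w) = (90/w)^(3).
At w = 22.5: L = 64. At w = 15: L = 216.
ΔL = 216 − 64 = 152.

ΔL = 152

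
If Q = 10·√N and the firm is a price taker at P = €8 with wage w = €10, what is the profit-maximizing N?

MP_N = (1/2)·10·N^(-1/2) = 5·N^(-1/2).
Profit maximization for a price taker requires P·MP_N = w: 8·5·N^(-1/2) = 10.
So N^(-1/2) = 0.25, which gives N = 16.

N* = 16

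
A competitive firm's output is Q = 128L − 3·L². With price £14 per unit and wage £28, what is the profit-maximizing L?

The marginal product of L is MP_L = 128 − 6L.
A price-taking firm hires until the value of the marginal product equals the wage: P·MP_L = w, so 14·(128 − 6L) = 28.
Then 128 − 6L = 2, giving L = 21.

L* = 21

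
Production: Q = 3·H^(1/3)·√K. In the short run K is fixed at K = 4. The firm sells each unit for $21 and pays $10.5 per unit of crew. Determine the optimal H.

H* = 8

With K = 4, MP_H = (1/3)·3·H^(-2/3)·4^(1/2) = 2·H^(-2/3).
Profit maximization for a price taker requires P·MP_H = w: 21·2·H^(-2/3) = 10.5.
So H^(-2/3) = 0.25, which gives H = 8.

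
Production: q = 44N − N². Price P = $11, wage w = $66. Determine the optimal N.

N* = 19

The marginal product of N is MP_N = 44 − 2N.
A price-taking firm hires until the value of the marginal product equals the wage: P·MP_N = w, so 11·(44 − 2N) = 66.
Then 44 − 2N = 6, giving N = 19.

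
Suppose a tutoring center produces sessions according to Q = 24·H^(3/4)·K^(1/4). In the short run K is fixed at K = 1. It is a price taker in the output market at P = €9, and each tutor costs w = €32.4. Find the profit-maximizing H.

With K = 1, MP_H = (3/4)·24·H^(-1/4)·1^(1/4) = 18·H^(-1/4).
Profit maximization for a price taker requires P·MP_H = w: 9·18·H^(-1/4) = 32.4.
So H^(-1/4) = 0.2, which gives H = 625.

H* = 625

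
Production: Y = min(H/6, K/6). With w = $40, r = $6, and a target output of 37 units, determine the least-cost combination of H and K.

With a fixed-proportions technology, the cost-minimizing bundle uses no slack in either input: H/6 = K/6 = Y.
So H = 6·37 = 222 and K = 6·37 = 222.

H* = 222, K* = 222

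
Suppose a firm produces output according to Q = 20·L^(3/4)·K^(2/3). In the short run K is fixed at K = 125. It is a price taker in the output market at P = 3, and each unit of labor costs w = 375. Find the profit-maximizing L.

L* = 81

With K = 125, MP_L = (3/4)·20·L^(-1/4)·125^(2/3) = 375·L^(-1/4).
Profit maximization for a price taker requires P·MP_L = w: 3·375·L^(-1/4) = 375.
So L^(-1/4) = 1/3, which gives L = 81.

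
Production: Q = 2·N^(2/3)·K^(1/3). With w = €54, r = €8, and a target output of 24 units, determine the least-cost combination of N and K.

Cost minimization requires the marginal rate of technical substitution to equal the input-price ratio: MP_N/MP_K = w/r.
Here MP_N/MP_K = (2/3)·(K/N)/(1/3) = 2·(K/N). Setting this equal to 54/8 = 6.75 gives K = 3.375N.
Substituting into Q = 24: 2·N^(2/3)·(3.375N)^(1/3) = 24.
Solving, N = 8 and K = 27.

N* = 8, K* = 27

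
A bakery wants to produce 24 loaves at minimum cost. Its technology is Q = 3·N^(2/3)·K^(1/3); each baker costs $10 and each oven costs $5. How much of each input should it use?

N* = 8, K* = 8

Cost minimization requires the marginal rate of technical substitution to equal the input-price ratio: MP_N/MP_K = w/r.
Here MP_N/MP_K = (2/3)·(K/N)/(1/3) = 2·(K/N). Setting this equal to 10/5 = 2 gives K = N.
Substituting into Q = 24: 3·N^(2/3)·(N)^(1/3) = 24.
Solving, N = 8 and K = 8.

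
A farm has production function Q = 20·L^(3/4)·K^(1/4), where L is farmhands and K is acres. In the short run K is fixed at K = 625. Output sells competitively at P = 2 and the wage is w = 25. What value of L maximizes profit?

With K = 625, MP_L = (3/4)·20·L^(-1/4)·625^(1/4) = 75·L^(-1/4).
Profit maximization for a price taker requires P·MP_L = w: 2·75·L^(-1/4) = 25.
So L^(-1/4) = 1/6, which gives L = 1296.

L* = 1296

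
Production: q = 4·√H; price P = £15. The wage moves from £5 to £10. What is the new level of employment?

H* = 9

From P·MP_H = w with MP_H = 2·H^(-1/2), the labor demand is H(w) = (30/w)^(2).
At w = 5: H = 36. At w = 10: H = 9.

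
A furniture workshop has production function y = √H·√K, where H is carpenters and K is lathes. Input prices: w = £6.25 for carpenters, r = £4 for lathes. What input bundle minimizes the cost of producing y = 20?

H* = 16, K* = 25

Cost minimization requires the marginal rate of technical substitution to equal the input-price ratio: MP_H/MP_K = w/r.
Here MP_H/MP_K = (1/2)·(K/H)/(1/2) = (K/H). Setting this equal to 6.25/4 = 1.5625 gives K = 1.5625H.
Substituting into y = 20: H^(1/2)·(1.5625H)^(1/2) = 20.
Solving, H = 16 and K = 25.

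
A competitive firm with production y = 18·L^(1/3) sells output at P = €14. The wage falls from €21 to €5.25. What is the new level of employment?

From P·MP_L = w with MP_L = 6·L^(-2/3), the labor demand is L(w) = (84/w)^(3/2).
At w = 21: L = 8. At w = 5.25: L = 64.

L* = 64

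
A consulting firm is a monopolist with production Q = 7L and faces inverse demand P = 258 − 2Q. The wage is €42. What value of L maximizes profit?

L* = 9

Marginal revenue from the inverse demand is MR = 258 − 4Q.
The marginal product is MP_L = 7.
A monopolist hires until marginal revenue product equals the wage: MR·MP_L = w.
(258 − 28L)·7 = 42, so L = 9.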